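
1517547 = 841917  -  -675630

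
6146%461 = 153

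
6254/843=7 + 353/843=7.42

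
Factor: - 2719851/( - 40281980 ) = 2^( - 2 ) * 3^1*5^( - 1)*906617^1*2014099^( - 1) 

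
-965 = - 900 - 65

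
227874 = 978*233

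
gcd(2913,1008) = 3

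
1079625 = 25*43185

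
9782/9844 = 4891/4922 = 0.99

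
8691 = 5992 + 2699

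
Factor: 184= 2^3 * 23^1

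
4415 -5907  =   - 1492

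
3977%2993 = 984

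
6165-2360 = 3805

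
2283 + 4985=7268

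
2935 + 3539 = 6474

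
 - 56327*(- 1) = 56327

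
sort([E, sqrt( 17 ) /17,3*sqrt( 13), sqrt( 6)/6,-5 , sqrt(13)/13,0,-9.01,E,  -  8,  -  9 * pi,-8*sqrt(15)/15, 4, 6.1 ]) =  [ - 9*pi ,-9.01  , - 8, - 5, - 8 * sqrt(15 )/15,0, sqrt(17 )/17,sqrt( 13) /13, sqrt(6)/6, E, E, 4, 6.1, 3*sqrt(13)]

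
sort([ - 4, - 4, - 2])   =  [ - 4, - 4, - 2 ] 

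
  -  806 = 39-845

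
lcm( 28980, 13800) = 289800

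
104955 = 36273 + 68682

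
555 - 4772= - 4217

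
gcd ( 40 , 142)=2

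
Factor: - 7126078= - 2^1*3563039^1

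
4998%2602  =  2396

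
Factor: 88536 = 2^3*3^1*7^1*17^1*31^1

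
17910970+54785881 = 72696851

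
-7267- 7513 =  - 14780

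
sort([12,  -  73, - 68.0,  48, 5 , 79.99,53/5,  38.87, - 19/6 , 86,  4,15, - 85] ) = [ - 85, - 73,-68.0, - 19/6, 4,  5,53/5,  12, 15,  38.87, 48,79.99,  86 ] 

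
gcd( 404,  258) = 2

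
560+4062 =4622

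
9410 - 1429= 7981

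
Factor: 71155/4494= 95/6 = 2^ ( - 1 )*3^( - 1 )*5^1*19^1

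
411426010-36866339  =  374559671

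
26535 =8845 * 3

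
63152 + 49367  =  112519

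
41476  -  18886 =22590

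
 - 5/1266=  - 1 + 1261/1266 = - 0.00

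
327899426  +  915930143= 1243829569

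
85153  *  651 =55434603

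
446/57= 446/57 =7.82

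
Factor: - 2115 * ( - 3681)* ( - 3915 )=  - 30479508225 = - 3^7*5^2*29^1*47^1*409^1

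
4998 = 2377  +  2621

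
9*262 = 2358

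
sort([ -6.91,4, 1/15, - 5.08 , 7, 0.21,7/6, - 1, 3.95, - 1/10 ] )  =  [ - 6.91, - 5.08, -1, - 1/10, 1/15, 0.21, 7/6,3.95, 4  ,  7] 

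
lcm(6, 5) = 30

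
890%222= 2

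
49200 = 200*246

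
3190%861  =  607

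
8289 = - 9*( - 921 ) 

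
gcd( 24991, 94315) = 1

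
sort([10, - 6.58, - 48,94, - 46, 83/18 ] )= [ - 48 ,  -  46, - 6.58, 83/18 , 10 , 94 ]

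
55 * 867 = 47685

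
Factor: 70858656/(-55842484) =-17714664/13960621 = - 2^3*3^2*11^1*17^( - 1 )*587^( - 1)*1399^( - 1)*22367^1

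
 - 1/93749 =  - 1/93749=- 0.00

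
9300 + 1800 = 11100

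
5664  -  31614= - 25950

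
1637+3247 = 4884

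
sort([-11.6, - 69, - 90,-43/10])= [ - 90, - 69,- 11.6, - 43/10 ] 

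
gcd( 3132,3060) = 36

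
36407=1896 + 34511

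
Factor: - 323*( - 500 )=2^2 * 5^3*17^1*19^1 =161500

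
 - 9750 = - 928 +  - 8822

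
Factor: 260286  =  2^1* 3^1*13^1*47^1*71^1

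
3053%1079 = 895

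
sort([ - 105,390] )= [  -  105,390]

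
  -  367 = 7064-7431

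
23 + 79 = 102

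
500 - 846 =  - 346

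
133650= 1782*75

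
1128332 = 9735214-8606882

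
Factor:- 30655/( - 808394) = 2^(- 1 )*5^1*6131^1*404197^(-1)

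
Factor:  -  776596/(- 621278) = 388298/310639 = 2^1*7^(- 1)*199^( - 1)*223^( - 1) * 194149^1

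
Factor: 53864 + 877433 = 931297 = 97^1*9601^1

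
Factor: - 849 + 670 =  - 179^1 =- 179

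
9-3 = 6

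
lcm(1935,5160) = 15480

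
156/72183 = 52/24061 = 0.00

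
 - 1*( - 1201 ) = 1201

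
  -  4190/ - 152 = 2095/76 = 27.57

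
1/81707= 1/81707 =0.00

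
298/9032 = 149/4516=0.03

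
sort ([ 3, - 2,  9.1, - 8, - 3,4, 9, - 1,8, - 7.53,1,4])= [ - 8 , -7.53 , - 3, - 2, - 1, 1,3, 4 , 4,8  ,  9,9.1] 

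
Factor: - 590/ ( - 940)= 2^(- 1 )*47^( - 1 )*59^1 = 59/94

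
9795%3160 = 315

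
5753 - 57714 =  - 51961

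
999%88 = 31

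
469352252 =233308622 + 236043630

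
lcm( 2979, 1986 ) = 5958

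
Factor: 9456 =2^4 * 3^1 *197^1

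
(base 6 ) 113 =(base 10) 45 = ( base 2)101101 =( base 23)1m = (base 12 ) 39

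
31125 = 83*375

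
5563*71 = 394973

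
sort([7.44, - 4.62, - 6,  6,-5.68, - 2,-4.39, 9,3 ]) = [-6,- 5.68,  -  4.62,-4.39, - 2, 3,6, 7.44, 9] 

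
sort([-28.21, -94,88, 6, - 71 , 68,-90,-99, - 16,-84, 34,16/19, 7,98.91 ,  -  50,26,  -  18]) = [-99,-94,-90,-84,- 71, - 50, - 28.21,-18, - 16,  16/19, 6,7, 26 , 34,68, 88, 98.91 ] 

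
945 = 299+646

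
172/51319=172/51319 =0.00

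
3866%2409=1457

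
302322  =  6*50387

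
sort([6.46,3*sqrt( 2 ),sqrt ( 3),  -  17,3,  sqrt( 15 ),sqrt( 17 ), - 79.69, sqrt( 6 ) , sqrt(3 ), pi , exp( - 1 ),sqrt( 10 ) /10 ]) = [-79.69, - 17 , sqrt(10 ) /10,  exp ( -1 ), sqrt( 3 ), sqrt( 3 )  ,  sqrt( 6)  ,  3,pi,sqrt( 15 ), sqrt( 17),3 *sqrt( 2) , 6.46] 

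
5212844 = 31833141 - 26620297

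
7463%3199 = 1065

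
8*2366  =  18928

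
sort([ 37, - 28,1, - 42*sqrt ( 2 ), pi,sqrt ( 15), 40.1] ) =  [ - 42* sqrt(2), - 28, 1,pi,sqrt ( 15 ), 37,40.1 ] 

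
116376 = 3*38792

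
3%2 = 1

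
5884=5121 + 763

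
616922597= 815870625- 198948028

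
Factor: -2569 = - 7^1*367^1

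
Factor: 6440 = 2^3 * 5^1*7^1*23^1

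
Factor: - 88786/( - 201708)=2^( - 1 )*3^( - 2)*13^( - 1)*103^1 =103/234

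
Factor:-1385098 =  - 2^1*11^1*13^1*29^1*167^1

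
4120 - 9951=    - 5831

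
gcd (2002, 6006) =2002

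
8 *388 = 3104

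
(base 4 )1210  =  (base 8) 144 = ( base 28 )3G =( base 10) 100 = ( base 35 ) 2u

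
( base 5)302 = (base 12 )65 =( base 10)77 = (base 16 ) 4D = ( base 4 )1031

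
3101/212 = 14+133/212= 14.63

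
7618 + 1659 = 9277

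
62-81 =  - 19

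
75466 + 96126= 171592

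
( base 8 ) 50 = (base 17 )26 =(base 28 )1c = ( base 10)40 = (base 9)44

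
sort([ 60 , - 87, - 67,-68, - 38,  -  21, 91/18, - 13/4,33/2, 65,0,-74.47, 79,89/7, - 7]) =[-87, - 74.47,-68, - 67,-38 , - 21,-7,  -  13/4, 0, 91/18, 89/7, 33/2,60,65, 79] 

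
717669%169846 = 38285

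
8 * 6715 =53720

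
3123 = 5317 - 2194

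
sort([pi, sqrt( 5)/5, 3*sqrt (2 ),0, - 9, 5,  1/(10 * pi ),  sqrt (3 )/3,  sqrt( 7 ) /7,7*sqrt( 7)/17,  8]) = [ - 9 , 0,  1/( 10 * pi),  sqrt(7)/7, sqrt (5 ) /5, sqrt ( 3) /3,  7  *sqrt(7)/17,pi, 3 * sqrt(2), 5, 8 ]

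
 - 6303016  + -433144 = -6736160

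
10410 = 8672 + 1738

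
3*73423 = 220269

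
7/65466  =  7/65466= 0.00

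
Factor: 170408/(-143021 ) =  - 2^3*7^1*47^( - 1)=- 56/47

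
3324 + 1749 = 5073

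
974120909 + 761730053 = 1735850962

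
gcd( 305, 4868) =1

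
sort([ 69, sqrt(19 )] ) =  [sqrt( 19 ),69]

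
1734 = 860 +874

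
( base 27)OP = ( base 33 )KD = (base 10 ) 673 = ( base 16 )2A1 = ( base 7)1651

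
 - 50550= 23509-74059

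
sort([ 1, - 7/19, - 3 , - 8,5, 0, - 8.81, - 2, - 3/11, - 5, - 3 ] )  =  [-8.81, - 8, - 5,-3, - 3, - 2, - 7/19, - 3/11, 0, 1, 5 ]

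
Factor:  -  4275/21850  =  -9/46 = -2^(-1)*3^2*23^(- 1)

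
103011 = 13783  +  89228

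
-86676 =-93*932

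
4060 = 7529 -3469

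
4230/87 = 1410/29 = 48.62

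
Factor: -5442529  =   -5442529^1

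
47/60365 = 47/60365 = 0.00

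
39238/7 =39238/7 = 5605.43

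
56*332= 18592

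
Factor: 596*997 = 594212 = 2^2*149^1*997^1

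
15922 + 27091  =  43013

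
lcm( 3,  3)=3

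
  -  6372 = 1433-7805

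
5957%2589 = 779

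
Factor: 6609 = 3^1 * 2203^1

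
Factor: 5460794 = 2^1*2730397^1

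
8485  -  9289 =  - 804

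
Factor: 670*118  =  2^2*5^1* 59^1* 67^1 = 79060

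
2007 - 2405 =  - 398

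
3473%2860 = 613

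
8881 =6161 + 2720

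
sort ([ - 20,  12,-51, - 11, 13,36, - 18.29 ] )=[-51 ,-20, - 18.29, - 11  ,  12, 13,36] 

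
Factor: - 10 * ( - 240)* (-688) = - 1651200 = - 2^9*3^1*5^2*43^1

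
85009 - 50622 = 34387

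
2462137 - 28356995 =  - 25894858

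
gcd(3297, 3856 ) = 1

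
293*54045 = 15835185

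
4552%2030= 492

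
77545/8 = 77545/8 =9693.12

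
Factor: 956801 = 956801^1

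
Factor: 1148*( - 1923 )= - 2^2*3^1*7^1*41^1*641^1 = - 2207604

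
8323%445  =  313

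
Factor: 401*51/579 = 6817/193  =  17^1*193^( - 1 ) * 401^1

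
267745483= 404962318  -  137216835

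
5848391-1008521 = 4839870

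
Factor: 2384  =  2^4*149^1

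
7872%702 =150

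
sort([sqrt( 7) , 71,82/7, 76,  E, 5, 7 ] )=[ sqrt( 7),E, 5,  7, 82/7 , 71, 76 ]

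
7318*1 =7318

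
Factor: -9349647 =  - 3^1*3116549^1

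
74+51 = 125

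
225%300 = 225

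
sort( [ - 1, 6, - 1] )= [ - 1,-1, 6] 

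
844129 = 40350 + 803779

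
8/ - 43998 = -4/21999 =- 0.00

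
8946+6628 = 15574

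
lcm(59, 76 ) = 4484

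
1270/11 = 115 + 5/11= 115.45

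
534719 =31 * 17249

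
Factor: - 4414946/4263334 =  - 19^( - 1)*151^( - 1)*601^1*743^( -1)*3673^1 = - 2207473/2131667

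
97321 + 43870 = 141191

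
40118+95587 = 135705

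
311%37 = 15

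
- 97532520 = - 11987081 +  - 85545439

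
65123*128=8335744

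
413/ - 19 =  - 413/19 = - 21.74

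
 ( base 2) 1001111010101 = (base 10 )5077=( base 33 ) 4LS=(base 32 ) 4ul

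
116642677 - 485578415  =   - 368935738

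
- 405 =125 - 530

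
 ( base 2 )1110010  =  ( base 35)39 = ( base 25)4e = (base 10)114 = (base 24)4I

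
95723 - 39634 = 56089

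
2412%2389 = 23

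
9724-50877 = -41153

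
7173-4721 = 2452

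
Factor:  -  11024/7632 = -3^ ( - 2)* 13^1 = -13/9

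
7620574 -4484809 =3135765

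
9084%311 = 65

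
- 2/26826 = -1/13413 = -  0.00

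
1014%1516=1014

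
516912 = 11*46992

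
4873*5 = 24365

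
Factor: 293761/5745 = 767/15 =3^( - 1) * 5^ (  -  1) * 13^1* 59^1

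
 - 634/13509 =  - 634/13509 = - 0.05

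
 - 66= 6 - 72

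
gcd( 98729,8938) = 1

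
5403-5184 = 219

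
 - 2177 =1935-4112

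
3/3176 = 3/3176 = 0.00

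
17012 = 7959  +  9053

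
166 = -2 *(-83 )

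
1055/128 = 8 + 31/128 = 8.24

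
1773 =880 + 893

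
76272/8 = 9534 = 9534.00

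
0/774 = 0 = 0.00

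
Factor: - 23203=  -  23203^1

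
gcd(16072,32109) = 7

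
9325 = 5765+3560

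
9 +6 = 15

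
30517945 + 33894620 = 64412565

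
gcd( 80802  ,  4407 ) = 3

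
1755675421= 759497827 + 996177594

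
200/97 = 200/97=2.06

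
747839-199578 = 548261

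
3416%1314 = 788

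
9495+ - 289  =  9206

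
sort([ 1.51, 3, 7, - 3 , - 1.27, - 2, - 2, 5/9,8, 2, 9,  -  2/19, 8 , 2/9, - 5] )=[ - 5, - 3,-2,-2, - 1.27, - 2/19, 2/9, 5/9 , 1.51, 2,3, 7,8, 8, 9 ] 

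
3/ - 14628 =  - 1/4876 =- 0.00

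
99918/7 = 14274=14274.00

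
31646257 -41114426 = - 9468169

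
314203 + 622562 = 936765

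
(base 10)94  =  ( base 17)59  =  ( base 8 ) 136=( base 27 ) 3d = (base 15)64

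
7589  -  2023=5566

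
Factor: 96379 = 31^1*3109^1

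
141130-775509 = -634379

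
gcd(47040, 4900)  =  980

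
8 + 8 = 16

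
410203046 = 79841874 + 330361172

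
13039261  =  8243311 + 4795950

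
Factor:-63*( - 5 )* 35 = 3^2*5^2*7^2 = 11025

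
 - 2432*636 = -1546752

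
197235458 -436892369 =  - 239656911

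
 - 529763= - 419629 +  - 110134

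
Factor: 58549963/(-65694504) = - 2^(-3 )*3^(-1)*19^1*79^ (-1)*34649^( - 1)*3081577^1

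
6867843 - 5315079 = 1552764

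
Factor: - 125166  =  -2^1*3^1*23^1*907^1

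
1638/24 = 68 + 1/4 = 68.25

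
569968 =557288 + 12680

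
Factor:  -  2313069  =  - 3^1 * 11^1* 29^1*2417^1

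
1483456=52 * 28528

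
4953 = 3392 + 1561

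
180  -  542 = -362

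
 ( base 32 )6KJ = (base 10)6803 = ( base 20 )h03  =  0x1A93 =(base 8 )15223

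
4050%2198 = 1852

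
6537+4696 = 11233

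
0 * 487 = 0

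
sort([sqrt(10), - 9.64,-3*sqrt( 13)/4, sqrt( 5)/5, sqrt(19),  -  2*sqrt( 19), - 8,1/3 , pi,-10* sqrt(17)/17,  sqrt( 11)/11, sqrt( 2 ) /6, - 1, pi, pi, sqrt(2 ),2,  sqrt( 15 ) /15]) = [ - 9.64, - 2*sqrt( 19),-8  , - 3  *  sqrt( 13 )/4 ,-10*sqrt(17)/17, - 1,sqrt (2)/6,  sqrt(15)/15, sqrt(11 )/11, 1/3, sqrt( 5)/5, sqrt(2 ), 2 , pi, pi , pi, sqrt( 10), sqrt( 19 )]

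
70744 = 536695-465951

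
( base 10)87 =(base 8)127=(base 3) 10020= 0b1010111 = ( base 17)52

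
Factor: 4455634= 2^1*41^1*67^1 * 811^1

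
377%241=136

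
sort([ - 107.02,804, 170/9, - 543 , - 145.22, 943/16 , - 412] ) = [ - 543,  -  412, - 145.22, - 107.02,170/9, 943/16, 804]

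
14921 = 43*347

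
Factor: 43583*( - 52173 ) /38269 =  - 3^2*7^( - 2)*17^1*31^1*41^1*71^( - 1)*1063^1  =  -206714169/3479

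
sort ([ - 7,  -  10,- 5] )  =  [ - 10, - 7,- 5 ] 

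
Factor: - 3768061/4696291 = - 11^3*19^1*149^1*4696291^(- 1)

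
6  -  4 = 2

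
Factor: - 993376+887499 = - 239^1*443^1=-105877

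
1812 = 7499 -5687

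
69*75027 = 5176863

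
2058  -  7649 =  - 5591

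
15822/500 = 7911/250= 31.64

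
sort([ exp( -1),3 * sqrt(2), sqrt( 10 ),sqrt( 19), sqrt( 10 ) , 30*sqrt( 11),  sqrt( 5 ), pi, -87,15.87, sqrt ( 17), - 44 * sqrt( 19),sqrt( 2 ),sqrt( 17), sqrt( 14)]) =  [ - 44 * sqrt(19), - 87,exp (  -  1),sqrt(2 ), sqrt(5),  pi, sqrt( 10), sqrt(10),sqrt( 14), sqrt(17 ) , sqrt( 17), 3*sqrt ( 2 ),sqrt(19 ),15.87,  30 * sqrt(11 ) ]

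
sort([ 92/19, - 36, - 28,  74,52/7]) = [  -  36 , - 28,  92/19,52/7, 74 ]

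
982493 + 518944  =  1501437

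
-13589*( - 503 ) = 6835267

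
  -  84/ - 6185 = 84/6185 = 0.01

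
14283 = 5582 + 8701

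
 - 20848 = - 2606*8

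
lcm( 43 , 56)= 2408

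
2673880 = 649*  4120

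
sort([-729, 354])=[  -  729,354]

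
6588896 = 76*86696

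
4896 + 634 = 5530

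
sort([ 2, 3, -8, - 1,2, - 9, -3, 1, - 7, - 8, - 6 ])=[ - 9,- 8, - 8, -7, - 6,  -  3, - 1,1,2,2,3]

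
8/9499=8/9499 = 0.00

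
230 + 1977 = 2207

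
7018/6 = 3509/3 =1169.67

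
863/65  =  863/65=13.28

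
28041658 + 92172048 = 120213706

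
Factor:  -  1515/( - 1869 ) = 5^1*7^(-1)*89^( - 1 )*101^1 = 505/623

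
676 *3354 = 2267304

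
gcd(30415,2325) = 5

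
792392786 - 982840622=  - 190447836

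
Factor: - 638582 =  - 2^1*7^1*45613^1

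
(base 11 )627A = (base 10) 8315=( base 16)207b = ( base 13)3A28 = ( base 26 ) c7l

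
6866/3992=3433/1996 = 1.72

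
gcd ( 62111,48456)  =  1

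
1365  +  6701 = 8066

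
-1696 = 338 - 2034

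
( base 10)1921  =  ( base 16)781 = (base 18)5GD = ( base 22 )3l7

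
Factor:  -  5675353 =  - 401^1*14153^1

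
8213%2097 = 1922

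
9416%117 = 56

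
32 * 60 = 1920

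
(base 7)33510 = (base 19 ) 149A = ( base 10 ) 8484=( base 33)7Q3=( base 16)2124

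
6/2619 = 2/873 = 0.00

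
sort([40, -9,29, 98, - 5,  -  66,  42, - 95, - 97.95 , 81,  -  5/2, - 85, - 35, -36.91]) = [-97.95 , - 95,  -  85, - 66, - 36.91, - 35, - 9, - 5 , - 5/2, 29,40, 42,81, 98] 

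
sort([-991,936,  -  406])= [  -  991,-406,  936 ]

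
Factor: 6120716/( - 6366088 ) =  - 1530179/1591522 = -2^( - 1 )*7^1*47^1*4651^1*795761^( - 1)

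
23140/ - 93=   -249+17/93= -248.82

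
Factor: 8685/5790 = 2^( - 1)*3^1 = 3/2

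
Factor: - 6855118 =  - 2^1 * 41^2 * 2039^1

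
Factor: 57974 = 2^1*7^1*41^1*101^1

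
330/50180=33/5018 = 0.01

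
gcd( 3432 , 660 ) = 132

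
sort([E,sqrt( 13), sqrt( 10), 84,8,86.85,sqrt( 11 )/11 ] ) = [ sqrt(11 )/11 , E,sqrt(10 ),sqrt( 13 ), 8,84,86.85]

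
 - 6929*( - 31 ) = 214799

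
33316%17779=15537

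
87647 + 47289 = 134936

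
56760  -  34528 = 22232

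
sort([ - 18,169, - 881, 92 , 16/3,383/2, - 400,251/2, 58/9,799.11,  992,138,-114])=[ - 881,-400, - 114 ,-18,16/3,58/9, 92,  251/2, 138,169,383/2,799.11,992 ]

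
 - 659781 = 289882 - 949663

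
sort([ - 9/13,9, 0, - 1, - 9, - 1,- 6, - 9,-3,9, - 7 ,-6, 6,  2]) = [ - 9, - 9, - 7, - 6, - 6, - 3,-1, - 1 , - 9/13,0,2,  6,9 , 9]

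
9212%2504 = 1700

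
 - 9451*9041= -85446491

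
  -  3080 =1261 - 4341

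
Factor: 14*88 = 1232=2^4*7^1*11^1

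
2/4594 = 1/2297 =0.00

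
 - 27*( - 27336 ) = 738072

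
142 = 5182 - 5040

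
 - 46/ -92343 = 46/92343 = 0.00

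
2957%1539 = 1418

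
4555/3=1518 + 1/3 = 1518.33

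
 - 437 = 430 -867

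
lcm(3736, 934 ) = 3736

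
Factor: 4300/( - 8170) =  - 2^1*5^1*19^( -1 ) = -10/19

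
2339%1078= 183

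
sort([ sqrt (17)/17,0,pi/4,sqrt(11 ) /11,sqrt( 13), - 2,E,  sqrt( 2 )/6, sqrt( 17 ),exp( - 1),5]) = [  -  2,0,sqrt (2)/6,  sqrt( 17 ) /17,sqrt(11)/11,exp( - 1 ) , pi/4,E, sqrt( 13),sqrt( 17), 5] 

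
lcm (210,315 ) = 630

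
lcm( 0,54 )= 0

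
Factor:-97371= -3^2*31^1*349^1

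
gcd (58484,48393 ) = 1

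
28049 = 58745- 30696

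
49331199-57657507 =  - 8326308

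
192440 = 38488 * 5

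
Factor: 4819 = 61^1*79^1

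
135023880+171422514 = 306446394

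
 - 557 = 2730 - 3287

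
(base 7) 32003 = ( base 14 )2c3a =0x1ED4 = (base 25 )cfh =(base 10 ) 7892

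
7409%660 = 149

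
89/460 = 89/460 = 0.19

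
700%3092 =700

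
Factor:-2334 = -2^1*3^1*389^1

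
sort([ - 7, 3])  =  [-7, 3 ]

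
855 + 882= 1737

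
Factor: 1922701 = 11^1*103^1* 1697^1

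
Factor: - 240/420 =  - 4/7 = -2^2 * 7^(-1) 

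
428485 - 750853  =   - 322368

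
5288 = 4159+1129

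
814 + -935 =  - 121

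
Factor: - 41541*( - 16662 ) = 2^1*3^2* 61^1*227^1 *2777^1=692156142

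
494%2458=494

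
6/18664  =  3/9332 = 0.00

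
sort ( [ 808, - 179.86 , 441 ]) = [ - 179.86,441,808 ]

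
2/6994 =1/3497 = 0.00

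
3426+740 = 4166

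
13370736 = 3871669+9499067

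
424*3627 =1537848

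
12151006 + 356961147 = 369112153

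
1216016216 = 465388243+750627973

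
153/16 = 153/16= 9.56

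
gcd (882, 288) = 18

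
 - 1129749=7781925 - 8911674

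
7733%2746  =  2241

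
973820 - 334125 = 639695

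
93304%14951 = 3598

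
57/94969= 57/94969 = 0.00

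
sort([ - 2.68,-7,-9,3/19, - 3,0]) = [ - 9, - 7,-3,-2.68,  0,3/19]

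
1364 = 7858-6494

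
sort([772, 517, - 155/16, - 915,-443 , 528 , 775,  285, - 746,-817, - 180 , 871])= [ - 915,  -  817, - 746, - 443,-180, - 155/16, 285, 517, 528, 772,775, 871 ]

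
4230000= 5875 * 720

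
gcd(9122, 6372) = 2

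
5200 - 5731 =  - 531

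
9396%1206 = 954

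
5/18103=5/18103= 0.00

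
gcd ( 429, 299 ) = 13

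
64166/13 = 64166/13 = 4935.85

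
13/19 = 13/19 = 0.68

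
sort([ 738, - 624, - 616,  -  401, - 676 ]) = [ - 676, - 624, - 616, - 401, 738] 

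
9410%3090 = 140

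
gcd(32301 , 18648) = 333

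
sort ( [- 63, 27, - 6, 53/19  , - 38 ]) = [ - 63, - 38, - 6,53/19, 27]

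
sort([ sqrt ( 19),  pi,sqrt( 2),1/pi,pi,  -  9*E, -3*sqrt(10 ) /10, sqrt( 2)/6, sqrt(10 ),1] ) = [ -9*E, - 3*sqrt(10 )/10 , sqrt( 2 ) /6,1/pi, 1,sqrt(2 ), pi,pi , sqrt( 10 ),  sqrt( 19) ]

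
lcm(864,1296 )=2592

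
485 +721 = 1206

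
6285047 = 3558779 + 2726268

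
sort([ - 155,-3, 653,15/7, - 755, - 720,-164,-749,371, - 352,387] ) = [- 755, - 749,-720, - 352,-164,-155, - 3, 15/7, 371 , 387, 653] 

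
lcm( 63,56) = 504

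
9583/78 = 9583/78= 122.86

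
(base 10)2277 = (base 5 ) 33102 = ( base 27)339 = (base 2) 100011100101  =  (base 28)2P9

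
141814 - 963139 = - 821325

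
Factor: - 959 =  - 7^1*137^1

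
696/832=87/104 = 0.84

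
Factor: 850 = 2^1*5^2 * 17^1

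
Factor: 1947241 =1947241^1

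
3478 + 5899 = 9377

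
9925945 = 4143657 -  - 5782288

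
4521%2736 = 1785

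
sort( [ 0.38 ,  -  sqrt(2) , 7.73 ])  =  [ - sqrt(2), 0.38, 7.73]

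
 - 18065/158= - 18065/158 = - 114.34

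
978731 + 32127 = 1010858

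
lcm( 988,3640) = 69160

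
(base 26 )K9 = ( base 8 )1021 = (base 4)20101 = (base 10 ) 529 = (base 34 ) fj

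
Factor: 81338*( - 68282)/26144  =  -2^( - 3)*19^ ( - 1) * 43^( - 1 )*67^1 *607^1*34141^1=- 1388480329/6536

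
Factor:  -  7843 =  - 11^1*23^1*31^1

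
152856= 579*264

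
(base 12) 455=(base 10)641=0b1010000001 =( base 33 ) JE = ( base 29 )m3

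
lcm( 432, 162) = 1296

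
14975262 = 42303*354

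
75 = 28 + 47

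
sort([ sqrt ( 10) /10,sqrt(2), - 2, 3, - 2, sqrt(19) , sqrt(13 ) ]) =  [ - 2, - 2  ,  sqrt( 10 )/10, sqrt( 2),3, sqrt(13), sqrt(19 ) ]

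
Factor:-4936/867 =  - 2^3*3^( -1 ) *17^ ( - 2 ) * 617^1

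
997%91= 87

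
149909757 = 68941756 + 80968001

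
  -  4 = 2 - 6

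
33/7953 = 1/241 = 0.00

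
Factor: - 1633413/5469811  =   - 3^1  *  797^( - 1)*6863^( - 1)*544471^1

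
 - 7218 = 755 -7973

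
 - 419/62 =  - 419/62 = - 6.76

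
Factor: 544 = 2^5 * 17^1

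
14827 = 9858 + 4969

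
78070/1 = 78070 = 78070.00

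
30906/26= 15453/13 = 1188.69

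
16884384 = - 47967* ( - 352)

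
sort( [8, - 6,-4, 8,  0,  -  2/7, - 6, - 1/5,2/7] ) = [-6, - 6, - 4 , - 2/7, - 1/5,  0, 2/7,8,8]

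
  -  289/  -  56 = 289/56 =5.16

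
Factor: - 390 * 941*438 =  - 2^2*3^2*5^1*13^1*  73^1*941^1 = - 160741620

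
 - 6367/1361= - 5 + 438/1361=- 4.68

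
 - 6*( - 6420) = 38520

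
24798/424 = 58 + 103/212 = 58.49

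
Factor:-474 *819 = - 388206 = - 2^1*3^3*7^1 * 13^1*79^1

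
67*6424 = 430408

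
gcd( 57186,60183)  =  81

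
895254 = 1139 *786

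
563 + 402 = 965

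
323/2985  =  323/2985 = 0.11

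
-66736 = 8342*( - 8)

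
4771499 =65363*73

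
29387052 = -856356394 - -885743446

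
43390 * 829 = 35970310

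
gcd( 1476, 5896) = 4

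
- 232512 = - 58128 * 4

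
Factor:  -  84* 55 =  - 2^2*3^1*5^1*7^1*11^1 = - 4620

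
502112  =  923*544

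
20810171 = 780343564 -759533393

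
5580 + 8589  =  14169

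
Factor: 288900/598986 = 150/311  =  2^1*3^1*5^2 * 311^(  -  1 ) 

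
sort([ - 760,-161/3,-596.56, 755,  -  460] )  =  [ - 760, - 596.56, - 460, - 161/3,755] 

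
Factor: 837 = 3^3*31^1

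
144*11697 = 1684368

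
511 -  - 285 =796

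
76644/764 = 100 + 61/191 = 100.32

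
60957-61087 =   -  130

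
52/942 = 26/471 = 0.06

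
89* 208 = 18512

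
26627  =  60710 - 34083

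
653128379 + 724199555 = 1377327934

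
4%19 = 4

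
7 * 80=560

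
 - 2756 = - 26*106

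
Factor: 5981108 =2^2 * 7^1*213611^1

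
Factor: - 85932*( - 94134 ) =8089122888 = 2^3*3^3*7^1* 11^1 * 29^1*31^1 * 541^1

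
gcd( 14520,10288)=8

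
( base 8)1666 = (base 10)950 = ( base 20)27a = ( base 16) 3b6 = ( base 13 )581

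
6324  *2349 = 14855076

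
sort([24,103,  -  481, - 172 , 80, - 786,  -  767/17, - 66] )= [ - 786, - 481,  -  172, - 66 , - 767/17, 24, 80,103 ] 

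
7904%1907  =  276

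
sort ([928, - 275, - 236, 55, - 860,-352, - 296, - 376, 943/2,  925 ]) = [ - 860, - 376, - 352,-296, - 275, - 236, 55, 943/2 , 925, 928] 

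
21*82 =1722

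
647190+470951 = 1118141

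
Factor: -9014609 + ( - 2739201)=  - 2^1*5^1*53^1*67^1 * 331^1 =- 11753810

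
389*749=291361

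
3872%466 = 144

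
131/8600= 131/8600 = 0.02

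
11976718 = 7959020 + 4017698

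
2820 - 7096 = - 4276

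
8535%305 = 300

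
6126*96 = 588096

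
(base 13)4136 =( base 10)9002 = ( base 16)232A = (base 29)akc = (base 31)9BC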